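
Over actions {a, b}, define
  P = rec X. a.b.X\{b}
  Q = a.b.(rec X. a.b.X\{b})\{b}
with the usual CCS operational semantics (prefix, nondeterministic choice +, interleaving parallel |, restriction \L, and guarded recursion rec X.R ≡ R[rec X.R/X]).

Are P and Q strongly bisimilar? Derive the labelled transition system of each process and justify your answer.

LTS(P): 4 reachable states
  s0 = rec X. a.b.X\{b} → -a-> s1
  s1 = b.(rec X. a.b.X\{b})\{b} → -b-> s2
  s2 = (rec X. a.b.X\{b})\{b} → -a-> s3
  s3 = (b.(rec X. a.b.X\{b})\{b})\{b} → ∅
LTS(Q): 4 reachable states
  t0 = a.b.(rec X. a.b.X\{b})\{b} → -a-> t1
  t1 = b.(rec X. a.b.X\{b})\{b} → -b-> t2
  t2 = (rec X. a.b.X\{b})\{b} → -a-> t3
  t3 = (b.(rec X. a.b.X\{b})\{b})\{b} → ∅
Coarsest stable partition (strong bisimilarity classes):
  B0 = {s0, t0}
  B1 = {s1, t1}
  B2 = {s2, t2}
  B3 = {s3, t3}
s0 ∈ B0, t0 ∈ B0 → same block

bisimilar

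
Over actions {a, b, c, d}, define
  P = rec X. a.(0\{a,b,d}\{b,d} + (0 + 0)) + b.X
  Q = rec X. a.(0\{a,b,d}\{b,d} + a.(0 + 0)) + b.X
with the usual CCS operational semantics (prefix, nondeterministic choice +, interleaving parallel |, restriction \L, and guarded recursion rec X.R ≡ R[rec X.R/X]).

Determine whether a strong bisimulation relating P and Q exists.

NO

P's transition system — 2 states:
  u0 = rec X. a.(0\{a,b,d}\{b,d} + (0 + 0)) + b.X | —a→ u1, —b→ u0
  u1 = 0\{a,b,d}\{b,d} + (0 + 0) | deadlocked
Q's transition system — 3 states:
  v0 = rec X. a.(0\{a,b,d}\{b,d} + a.(0 + 0)) + b.X | —a→ v1, —b→ v0
  v1 = 0\{a,b,d}\{b,d} + a.(0 + 0) | —a→ v2
  v2 = 0 + 0 | deadlocked
Partition-refinement fixed point:
  B0 = {u0}
  B1 = {u1, v2}
  B2 = {v0}
  B3 = {v1}
u0 ∈ B0, v0 ∈ B2 → different blocks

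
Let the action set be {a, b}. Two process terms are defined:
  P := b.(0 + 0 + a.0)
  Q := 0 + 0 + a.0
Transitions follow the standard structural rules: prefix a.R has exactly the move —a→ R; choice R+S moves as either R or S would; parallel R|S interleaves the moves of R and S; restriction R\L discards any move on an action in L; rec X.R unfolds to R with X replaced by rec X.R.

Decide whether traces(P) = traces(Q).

P's transition system — 3 states:
  u0 = b.(0 + 0 + a.0) | --b--▸ u1
  u1 = 0 + 0 + a.0 | --a--▸ u2
  u2 = 0 | ∅
Q's transition system — 2 states:
  v0 = 0 + 0 + a.0 | --a--▸ v1
  v1 = 0 | ∅
Trace ⟨b⟩ through P, begin at {u0}:
  step 1 (b): {u1}
  — P admits the full trace.
Trace ⟨b⟩ through Q, begin at {v0}:
  step 1 (b): ∅  — Q cannot continue

trace-distinct — witness ⟨b⟩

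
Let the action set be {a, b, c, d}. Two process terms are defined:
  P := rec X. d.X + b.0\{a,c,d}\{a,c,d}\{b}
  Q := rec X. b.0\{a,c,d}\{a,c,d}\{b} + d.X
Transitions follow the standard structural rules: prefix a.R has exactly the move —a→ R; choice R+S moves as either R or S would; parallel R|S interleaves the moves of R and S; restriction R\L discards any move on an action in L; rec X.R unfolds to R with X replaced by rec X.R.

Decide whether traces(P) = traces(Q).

Reachable graph of P (2 states):
  s0 = rec X. d.X + b.0\{a,c,d}\{a,c,d}\{b} ⊢ —b→ s1, —d→ s0
  s1 = 0\{a,c,d}\{a,c,d}\{b} ⊢ ∅
Reachable graph of Q (2 states):
  t0 = rec X. b.0\{a,c,d}\{a,c,d}\{b} + d.X ⊢ —b→ t1, —d→ t0
  t1 = 0\{a,c,d}\{a,c,d}\{b} ⊢ ∅
Bisimilarity quotient blocks:
  B0 = {s0, t0}
  B1 = {s1, t1}
s0 ∈ B0, t0 ∈ B0 → same block
Bisimilar ⇒ trace-equivalent.

traces(P) = traces(Q)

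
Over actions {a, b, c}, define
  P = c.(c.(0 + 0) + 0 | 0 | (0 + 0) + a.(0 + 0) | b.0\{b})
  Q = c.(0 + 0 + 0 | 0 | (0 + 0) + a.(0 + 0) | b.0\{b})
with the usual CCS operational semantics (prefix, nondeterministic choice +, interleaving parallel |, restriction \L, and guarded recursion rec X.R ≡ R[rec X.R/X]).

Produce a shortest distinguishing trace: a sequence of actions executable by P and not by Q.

LTS(P): 6 reachable states
  p0 = c.(c.(0 + 0) + 0 | 0 | (0 + 0) + a.(0 + 0) | b.0\{b}) has moves -c-> p1
  p1 = c.(0 + 0) + 0 | 0 | (0 + 0) + a.(0 + 0) | b.0\{b} has moves -a-> p2, -b-> p3, -c-> p4
  p2 = (0 + 0) | b.0\{b} has moves -b-> p5
  p3 = a.(0 + 0) | 0\{b} has moves -a-> p5
  p4 = 0 + 0 has moves stopped
  p5 = (0 + 0) | 0\{b} has moves stopped
LTS(Q): 5 reachable states
  q0 = c.(0 + 0 + 0 | 0 | (0 + 0) + a.(0 + 0) | b.0\{b}) has moves -c-> q1
  q1 = 0 + 0 + 0 | 0 | (0 + 0) + a.(0 + 0) | b.0\{b} has moves -a-> q2, -b-> q3
  q2 = (0 + 0) | b.0\{b} has moves -b-> q4
  q3 = a.(0 + 0) | 0\{b} has moves -a-> q4
  q4 = (0 + 0) | 0\{b} has moves stopped
Run σ = ⟨cc⟩ on P: start {p0}
  after c @ step 1: {p1}
  after c @ step 2: {p4}
  P completes σ.
Run σ = ⟨cc⟩ on Q: start {q0}
  after c @ step 1: {q1}
  after c @ step 2: ∅  — Q cannot continue

cc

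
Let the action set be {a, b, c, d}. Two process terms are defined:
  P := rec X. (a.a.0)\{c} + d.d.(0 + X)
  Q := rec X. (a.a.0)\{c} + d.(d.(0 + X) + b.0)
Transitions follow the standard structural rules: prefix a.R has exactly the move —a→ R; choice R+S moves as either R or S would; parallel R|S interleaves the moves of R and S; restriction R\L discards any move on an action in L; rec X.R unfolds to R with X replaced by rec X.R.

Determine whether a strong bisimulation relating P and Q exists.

P's transition system — 5 states:
  u0 = rec X. (a.a.0)\{c} + d.d.(0 + X) ⊢ -a-> u1, -d-> u2
  u1 = (a.0)\{c} ⊢ -a-> u3
  u2 = d.(0 + (rec X. (a.a.0)\{c} + d.d.(0 + X))) ⊢ -d-> u4
  u3 = 0\{c} ⊢ ·
  u4 = 0 + (rec X. (a.a.0)\{c} + d.d.(0 + X)) ⊢ -a-> u1, -d-> u2
Q's transition system — 6 states:
  v0 = rec X. (a.a.0)\{c} + d.(d.(0 + X) + b.0) ⊢ -a-> v1, -d-> v2
  v1 = (a.0)\{c} ⊢ -a-> v3
  v2 = d.(0 + (rec X. (a.a.0)\{c} + d.(d.(0 + X) + b.0))) + b.0 ⊢ -b-> v4, -d-> v5
  v3 = 0\{c} ⊢ ·
  v4 = 0 ⊢ ·
  v5 = 0 + (rec X. (a.a.0)\{c} + d.(d.(0 + X) + b.0)) ⊢ -a-> v1, -d-> v2
Partition-refinement fixed point:
  B0 = {u0, u4}
  B1 = {u2}
  B2 = {u1, v1}
  B3 = {u3, v3, v4}
  B4 = {v0, v5}
  B5 = {v2}
u0 ∈ B0, v0 ∈ B4 → different blocks

NO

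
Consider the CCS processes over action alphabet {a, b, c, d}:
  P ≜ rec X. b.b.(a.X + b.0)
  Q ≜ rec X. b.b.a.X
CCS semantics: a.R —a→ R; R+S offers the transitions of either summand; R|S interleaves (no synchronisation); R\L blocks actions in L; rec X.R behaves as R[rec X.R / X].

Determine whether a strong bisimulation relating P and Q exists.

LTS(P): 4 reachable states
  m0 = rec X. b.b.(a.X + b.0) :: —b→ m1
  m1 = b.(a.(rec X. b.b.(a.X + b.0)) + b.0) :: —b→ m2
  m2 = a.(rec X. b.b.(a.X + b.0)) + b.0 :: —a→ m0, —b→ m3
  m3 = 0 :: ∅
LTS(Q): 3 reachable states
  n0 = rec X. b.b.a.X :: —b→ n1
  n1 = b.a.(rec X. b.b.a.X) :: —b→ n2
  n2 = a.(rec X. b.b.a.X) :: —a→ n0
Partition-refinement fixed point:
  B0 = {m0}
  B1 = {m1}
  B2 = {m2}
  B3 = {m3}
  B4 = {n0}
  B5 = {n1}
  B6 = {n2}
m0 ∈ B0, n0 ∈ B4 → different blocks

P ≁ Q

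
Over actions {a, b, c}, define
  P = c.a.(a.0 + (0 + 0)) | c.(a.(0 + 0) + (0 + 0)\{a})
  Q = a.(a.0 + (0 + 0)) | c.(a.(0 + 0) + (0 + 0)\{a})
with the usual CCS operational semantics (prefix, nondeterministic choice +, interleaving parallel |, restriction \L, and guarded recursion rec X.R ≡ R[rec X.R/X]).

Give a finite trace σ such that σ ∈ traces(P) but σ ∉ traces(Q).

cc

P's transition system — 12 states:
  s0 = c.a.(a.0 + (0 + 0)) | c.(a.(0 + 0) + (0 + 0)\{a}) :: --c--▸ s1, --c--▸ s2
  s1 = a.(a.0 + (0 + 0)) | c.(a.(0 + 0) + (0 + 0)\{a}) :: --a--▸ s3, --c--▸ s4
  s2 = c.a.(a.0 + (0 + 0)) | (a.(0 + 0) + (0 + 0)\{a}) :: --a--▸ s5, --c--▸ s4
  s3 = (a.0 + (0 + 0)) | c.(a.(0 + 0) + (0 + 0)\{a}) :: --a--▸ s6, --c--▸ s7
  s4 = a.(a.0 + (0 + 0)) | (a.(0 + 0) + (0 + 0)\{a}) :: --a--▸ s7, --a--▸ s8
  s5 = c.a.(a.0 + (0 + 0)) | (0 + 0) :: --c--▸ s8
  s6 = 0 | c.(a.(0 + 0) + (0 + 0)\{a}) :: --c--▸ s9
  s7 = (a.0 + (0 + 0)) | (a.(0 + 0) + (0 + 0)\{a}) :: --a--▸ s10, --a--▸ s9
  s8 = a.(a.0 + (0 + 0)) | (0 + 0) :: --a--▸ s10
  s9 = 0 | (a.(0 + 0) + (0 + 0)\{a}) :: --a--▸ s11
  s10 = (a.0 + (0 + 0)) | (0 + 0) :: --a--▸ s11
  s11 = 0 | (0 + 0) :: stopped
Q's transition system — 9 states:
  t0 = a.(a.0 + (0 + 0)) | c.(a.(0 + 0) + (0 + 0)\{a}) :: --a--▸ t1, --c--▸ t2
  t1 = (a.0 + (0 + 0)) | c.(a.(0 + 0) + (0 + 0)\{a}) :: --a--▸ t3, --c--▸ t4
  t2 = a.(a.0 + (0 + 0)) | (a.(0 + 0) + (0 + 0)\{a}) :: --a--▸ t4, --a--▸ t5
  t3 = 0 | c.(a.(0 + 0) + (0 + 0)\{a}) :: --c--▸ t6
  t4 = (a.0 + (0 + 0)) | (a.(0 + 0) + (0 + 0)\{a}) :: --a--▸ t6, --a--▸ t7
  t5 = a.(a.0 + (0 + 0)) | (0 + 0) :: --a--▸ t7
  t6 = 0 | (a.(0 + 0) + (0 + 0)\{a}) :: --a--▸ t8
  t7 = (a.0 + (0 + 0)) | (0 + 0) :: --a--▸ t8
  t8 = 0 | (0 + 0) :: stopped
Trace ⟨cc⟩ through P, begin at {s0}:
  after c @ step 1: {s1, s2}
  after c @ step 2: {s4}
  P completes σ.
Trace ⟨cc⟩ through Q, begin at {t0}:
  after c @ step 1: {t2}
  after c @ step 2: no successor for Q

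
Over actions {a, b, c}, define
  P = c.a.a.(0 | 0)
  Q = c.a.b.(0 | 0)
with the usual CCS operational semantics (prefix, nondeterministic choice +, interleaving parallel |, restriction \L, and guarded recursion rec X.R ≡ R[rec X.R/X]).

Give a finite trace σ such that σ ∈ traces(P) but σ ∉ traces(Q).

caa

P's transition system — 4 states:
  u0 = c.a.a.(0 | 0) → —c→ u1
  u1 = a.a.(0 | 0) → —a→ u2
  u2 = a.(0 | 0) → —a→ u3
  u3 = 0 | 0 → deadlocked
Q's transition system — 4 states:
  v0 = c.a.b.(0 | 0) → —c→ v1
  v1 = a.b.(0 | 0) → —a→ v2
  v2 = b.(0 | 0) → —b→ v3
  v3 = 0 | 0 → deadlocked
Executing caa from P (initial set {u0}):
  after c @ step 1: {u1}
  after a @ step 2: {u2}
  after a @ step 3: {u3}
  ✓ P
Executing caa from Q (initial set {v0}):
  after c @ step 1: {v1}
  after a @ step 2: {v2}
  after a @ step 3: ∅ (Q stuck)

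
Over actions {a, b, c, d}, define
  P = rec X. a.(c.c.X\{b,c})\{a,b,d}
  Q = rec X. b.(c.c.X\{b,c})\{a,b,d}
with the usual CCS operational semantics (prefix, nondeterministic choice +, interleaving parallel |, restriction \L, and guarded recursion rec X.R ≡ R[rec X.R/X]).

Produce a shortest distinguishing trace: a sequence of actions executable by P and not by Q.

P's transition system — 4 states:
  p0 = rec X. a.(c.c.X\{b,c})\{a,b,d} | ··a··> p1
  p1 = (c.c.(rec X. a.(c.c.X\{b,c})\{a,b,d})\{b,c})\{a,b,d} | ··c··> p2
  p2 = (c.(rec X. a.(c.c.X\{b,c})\{a,b,d})\{b,c})\{a,b,d} | ··c··> p3
  p3 = (rec X. a.(c.c.X\{b,c})\{a,b,d})\{b,c}\{a,b,d} | ∅
Q's transition system — 4 states:
  q0 = rec X. b.(c.c.X\{b,c})\{a,b,d} | ··b··> q1
  q1 = (c.c.(rec X. b.(c.c.X\{b,c})\{a,b,d})\{b,c})\{a,b,d} | ··c··> q2
  q2 = (c.(rec X. b.(c.c.X\{b,c})\{a,b,d})\{b,c})\{a,b,d} | ··c··> q3
  q3 = (rec X. b.(c.c.X\{b,c})\{a,b,d})\{b,c}\{a,b,d} | ∅
Run σ = ⟨a⟩ on P: start {p0}
  [1] a ⇒ {p1}
  P completes σ.
Run σ = ⟨a⟩ on Q: start {q0}
  [1] a ⇒ ∅ (Q stuck)

a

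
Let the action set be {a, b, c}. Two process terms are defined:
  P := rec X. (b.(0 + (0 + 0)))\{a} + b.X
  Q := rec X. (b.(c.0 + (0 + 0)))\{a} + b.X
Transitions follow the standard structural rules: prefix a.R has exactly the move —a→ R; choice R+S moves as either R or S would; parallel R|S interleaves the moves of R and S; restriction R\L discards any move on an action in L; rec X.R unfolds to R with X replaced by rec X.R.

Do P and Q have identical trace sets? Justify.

traces(P) ≠ traces(Q) — witness ⟨bc⟩

LTS(P): 2 reachable states
  m0 = rec X. (b.(0 + (0 + 0)))\{a} + b.X has moves -b-> m0, -b-> m1
  m1 = (0 + (0 + 0))\{a} has moves stopped
LTS(Q): 3 reachable states
  n0 = rec X. (b.(c.0 + (0 + 0)))\{a} + b.X has moves -b-> n0, -b-> n1
  n1 = (c.0 + (0 + 0))\{a} has moves -c-> n2
  n2 = 0\{a} has moves stopped
Run σ = ⟨bc⟩ on Q: start {n0}
  step 1 (b): {n0, n1}
  step 2 (c): {n2}
  Q completes σ.
Run σ = ⟨bc⟩ on P: start {m0}
  step 1 (b): {m0, m1}
  step 2 (c): no successor for P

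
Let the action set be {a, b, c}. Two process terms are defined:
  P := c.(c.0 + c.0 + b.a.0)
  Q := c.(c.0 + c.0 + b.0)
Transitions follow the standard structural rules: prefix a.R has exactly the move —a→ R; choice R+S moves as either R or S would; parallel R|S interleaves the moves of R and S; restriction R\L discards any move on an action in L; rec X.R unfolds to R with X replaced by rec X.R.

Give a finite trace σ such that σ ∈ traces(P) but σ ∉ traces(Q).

cba

Reachable graph of P (4 states):
  u0 = c.(c.0 + c.0 + b.a.0) | =c=> u1
  u1 = c.0 + c.0 + b.a.0 | =b=> u2, =c=> u3
  u2 = a.0 | =a=> u3
  u3 = 0 | (no moves)
Reachable graph of Q (3 states):
  v0 = c.(c.0 + c.0 + b.0) | =c=> v1
  v1 = c.0 + c.0 + b.0 | =b=> v2, =c=> v2
  v2 = 0 | (no moves)
Run σ = ⟨cba⟩ on P: start {u0}
  step 1 (c): {u1}
  step 2 (b): {u2}
  step 3 (a): {u3}
  — P admits the full trace.
Run σ = ⟨cba⟩ on Q: start {v0}
  step 1 (c): {v1}
  step 2 (b): {v2}
  step 3 (a): ∅ (Q stuck)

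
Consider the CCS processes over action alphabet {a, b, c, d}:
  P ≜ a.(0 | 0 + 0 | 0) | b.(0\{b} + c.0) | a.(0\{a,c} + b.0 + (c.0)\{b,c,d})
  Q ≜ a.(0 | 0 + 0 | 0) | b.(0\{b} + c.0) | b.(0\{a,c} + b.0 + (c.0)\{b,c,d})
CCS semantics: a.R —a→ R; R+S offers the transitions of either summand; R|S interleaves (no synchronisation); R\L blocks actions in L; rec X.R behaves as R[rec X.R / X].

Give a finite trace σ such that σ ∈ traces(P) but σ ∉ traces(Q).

LTS(P): 18 reachable states
  s0 = a.(0 | 0 + 0 | 0) | b.(0\{b} + c.0) | a.(0\{a,c} + b.0 + (c.0)\{b,c,d}) :: ··a··> s1, ··a··> s2, ··b··> s3
  s1 = (0 | 0 + 0 | 0) | b.(0\{b} + c.0) | a.(0\{a,c} + b.0 + (c.0)\{b,c,d}) :: ··a··> s4, ··b··> s5
  s2 = a.(0 | 0 + 0 | 0) | b.(0\{b} + c.0) | (0\{a,c} + b.0 + (c.0)\{b,c,d}) :: ··a··> s4, ··b··> s6, ··b··> s7
  s3 = a.(0 | 0 + 0 | 0) | (0\{b} + c.0) | a.(0\{a,c} + b.0 + (c.0)\{b,c,d}) :: ··a··> s5, ··a··> s6, ··c··> s8
  s4 = (0 | 0 + 0 | 0) | b.(0\{b} + c.0) | (0\{a,c} + b.0 + (c.0)\{b,c,d}) :: ··b··> s10, ··b··> s9
  s5 = (0 | 0 + 0 | 0) | (0\{b} + c.0) | a.(0\{a,c} + b.0 + (c.0)\{b,c,d}) :: ··a··> s9, ··c··> s11
  s6 = a.(0 | 0 + 0 | 0) | (0\{b} + c.0) | (0\{a,c} + b.0 + (c.0)\{b,c,d}) :: ··a··> s9, ··b··> s12, ··c··> s13
  s7 = a.(0 | 0 + 0 | 0) | b.(0\{b} + c.0) | 0 :: ··a··> s10, ··b··> s12
  s8 = a.(0 | 0 + 0 | 0) | 0 | a.(0\{a,c} + b.0 + (c.0)\{b,c,d}) :: ··a··> s11, ··a··> s13
  s9 = (0 | 0 + 0 | 0) | (0\{b} + c.0) | (0\{a,c} + b.0 + (c.0)\{b,c,d}) :: ··b··> s14, ··c··> s15
  s10 = (0 | 0 + 0 | 0) | b.(0\{b} + c.0) | 0 :: ··b··> s14
  s11 = (0 | 0 + 0 | 0) | 0 | a.(0\{a,c} + b.0 + (c.0)\{b,c,d}) :: ··a··> s15
  s12 = a.(0 | 0 + 0 | 0) | (0\{b} + c.0) | 0 :: ··a··> s14, ··c··> s16
  s13 = a.(0 | 0 + 0 | 0) | 0 | (0\{a,c} + b.0 + (c.0)\{b,c,d}) :: ··a··> s15, ··b··> s16
  s14 = (0 | 0 + 0 | 0) | (0\{b} + c.0) | 0 :: ··c··> s17
  s15 = (0 | 0 + 0 | 0) | 0 | (0\{a,c} + b.0 + (c.0)\{b,c,d}) :: ··b··> s17
  s16 = a.(0 | 0 + 0 | 0) | 0 | 0 :: ··a··> s17
  s17 = (0 | 0 + 0 | 0) | 0 | 0 :: ∅
LTS(Q): 18 reachable states
  t0 = a.(0 | 0 + 0 | 0) | b.(0\{b} + c.0) | b.(0\{a,c} + b.0 + (c.0)\{b,c,d}) :: ··a··> t1, ··b··> t2, ··b··> t3
  t1 = (0 | 0 + 0 | 0) | b.(0\{b} + c.0) | b.(0\{a,c} + b.0 + (c.0)\{b,c,d}) :: ··b··> t4, ··b··> t5
  t2 = a.(0 | 0 + 0 | 0) | (0\{b} + c.0) | b.(0\{a,c} + b.0 + (c.0)\{b,c,d}) :: ··a··> t4, ··b··> t6, ··c··> t7
  t3 = a.(0 | 0 + 0 | 0) | b.(0\{b} + c.0) | (0\{a,c} + b.0 + (c.0)\{b,c,d}) :: ··a··> t5, ··b··> t6, ··b··> t8
  t4 = (0 | 0 + 0 | 0) | (0\{b} + c.0) | b.(0\{a,c} + b.0 + (c.0)\{b,c,d}) :: ··b··> t9, ··c··> t10
  t5 = (0 | 0 + 0 | 0) | b.(0\{b} + c.0) | (0\{a,c} + b.0 + (c.0)\{b,c,d}) :: ··b··> t11, ··b··> t9
  t6 = a.(0 | 0 + 0 | 0) | (0\{b} + c.0) | (0\{a,c} + b.0 + (c.0)\{b,c,d}) :: ··a··> t9, ··b··> t12, ··c··> t13
  t7 = a.(0 | 0 + 0 | 0) | 0 | b.(0\{a,c} + b.0 + (c.0)\{b,c,d}) :: ··a··> t10, ··b··> t13
  t8 = a.(0 | 0 + 0 | 0) | b.(0\{b} + c.0) | 0 :: ··a··> t11, ··b··> t12
  t9 = (0 | 0 + 0 | 0) | (0\{b} + c.0) | (0\{a,c} + b.0 + (c.0)\{b,c,d}) :: ··b··> t14, ··c··> t15
  t10 = (0 | 0 + 0 | 0) | 0 | b.(0\{a,c} + b.0 + (c.0)\{b,c,d}) :: ··b··> t15
  t11 = (0 | 0 + 0 | 0) | b.(0\{b} + c.0) | 0 :: ··b··> t14
  t12 = a.(0 | 0 + 0 | 0) | (0\{b} + c.0) | 0 :: ··a··> t14, ··c··> t16
  t13 = a.(0 | 0 + 0 | 0) | 0 | (0\{a,c} + b.0 + (c.0)\{b,c,d}) :: ··a··> t15, ··b··> t16
  t14 = (0 | 0 + 0 | 0) | (0\{b} + c.0) | 0 :: ··c··> t17
  t15 = (0 | 0 + 0 | 0) | 0 | (0\{a,c} + b.0 + (c.0)\{b,c,d}) :: ··b··> t17
  t16 = a.(0 | 0 + 0 | 0) | 0 | 0 :: ··a··> t17
  t17 = (0 | 0 + 0 | 0) | 0 | 0 :: ∅
Executing aa from P (initial set {s0}):
  after a @ step 1: {s1, s2}
  after a @ step 2: {s4}
  ✓ P
Executing aa from Q (initial set {t0}):
  after a @ step 1: {t1}
  after a @ step 2: ∅ (Q stuck)

aa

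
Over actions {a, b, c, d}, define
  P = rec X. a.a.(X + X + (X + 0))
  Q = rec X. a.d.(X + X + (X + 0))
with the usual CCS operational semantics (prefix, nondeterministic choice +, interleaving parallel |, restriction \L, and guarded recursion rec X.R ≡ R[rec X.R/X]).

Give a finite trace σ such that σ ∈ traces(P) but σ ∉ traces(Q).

LTS(P): 3 reachable states
  u0 = rec X. a.a.(X + X + (X + 0)) has moves -a-> u1
  u1 = a.((rec X. a.a.(X + X + (X + 0))) + (rec X. a.a.(X + X + (X + 0))) + ((rec X. a.a.(X + X + (X + 0))) + 0)) has moves -a-> u2
  u2 = (rec X. a.a.(X + X + (X + 0))) + (rec X. a.a.(X + X + (X + 0))) + ((rec X. a.a.(X + X + (X + 0))) + 0) has moves -a-> u1
LTS(Q): 3 reachable states
  v0 = rec X. a.d.(X + X + (X + 0)) has moves -a-> v1
  v1 = d.((rec X. a.d.(X + X + (X + 0))) + (rec X. a.d.(X + X + (X + 0))) + ((rec X. a.d.(X + X + (X + 0))) + 0)) has moves -d-> v2
  v2 = (rec X. a.d.(X + X + (X + 0))) + (rec X. a.d.(X + X + (X + 0))) + ((rec X. a.d.(X + X + (X + 0))) + 0) has moves -a-> v1
Executing aa from P (initial set {u0}):
  after a @ step 1: {u1}
  after a @ step 2: {u2}
  ✓ P
Executing aa from Q (initial set {v0}):
  after a @ step 1: {v1}
  after a @ step 2: no successor for Q

aa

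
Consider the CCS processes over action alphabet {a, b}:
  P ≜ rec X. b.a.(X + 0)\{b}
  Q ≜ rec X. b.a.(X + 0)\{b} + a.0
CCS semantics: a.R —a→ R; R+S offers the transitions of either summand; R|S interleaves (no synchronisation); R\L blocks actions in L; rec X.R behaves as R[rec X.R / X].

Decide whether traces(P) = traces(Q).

trace-distinct — witness ⟨a⟩

P's transition system — 3 states:
  u0 = rec X. b.a.(X + 0)\{b} has moves —b→ u1
  u1 = a.((rec X. b.a.(X + 0)\{b}) + 0)\{b} has moves —a→ u2
  u2 = ((rec X. b.a.(X + 0)\{b}) + 0)\{b} has moves stopped
Q's transition system — 5 states:
  v0 = rec X. b.a.(X + 0)\{b} + a.0 has moves —a→ v1, —b→ v2
  v1 = 0 has moves stopped
  v2 = a.((rec X. b.a.(X + 0)\{b} + a.0) + 0)\{b} has moves —a→ v3
  v3 = ((rec X. b.a.(X + 0)\{b} + a.0) + 0)\{b} has moves —a→ v4
  v4 = 0\{b} has moves stopped
Trace ⟨a⟩ through Q, begin at {v0}:
  after a @ step 1: {v1}
  ✓ Q
Trace ⟨a⟩ through P, begin at {u0}:
  after a @ step 1: ∅ (P stuck)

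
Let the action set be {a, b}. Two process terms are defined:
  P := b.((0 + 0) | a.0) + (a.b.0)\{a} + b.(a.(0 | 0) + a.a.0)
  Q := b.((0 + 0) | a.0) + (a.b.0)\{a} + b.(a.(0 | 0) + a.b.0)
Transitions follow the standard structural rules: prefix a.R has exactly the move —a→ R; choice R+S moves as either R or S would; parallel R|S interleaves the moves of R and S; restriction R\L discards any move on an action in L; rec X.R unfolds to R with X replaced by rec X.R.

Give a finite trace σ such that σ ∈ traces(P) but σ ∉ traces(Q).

P's transition system — 7 states:
  u0 = b.((0 + 0) | a.0) + (a.b.0)\{a} + b.(a.(0 | 0) + a.a.0) → --b--▸ u1, --b--▸ u2
  u1 = (0 + 0) | a.0 → --a--▸ u3
  u2 = a.(0 | 0) + a.a.0 → --a--▸ u4, --a--▸ u5
  u3 = (0 + 0) | 0 → stopped
  u4 = 0 | 0 → stopped
  u5 = a.0 → --a--▸ u6
  u6 = 0 → stopped
Q's transition system — 7 states:
  v0 = b.((0 + 0) | a.0) + (a.b.0)\{a} + b.(a.(0 | 0) + a.b.0) → --b--▸ v1, --b--▸ v2
  v1 = (0 + 0) | a.0 → --a--▸ v3
  v2 = a.(0 | 0) + a.b.0 → --a--▸ v4, --a--▸ v5
  v3 = (0 + 0) | 0 → stopped
  v4 = 0 | 0 → stopped
  v5 = b.0 → --b--▸ v6
  v6 = 0 → stopped
Run σ = ⟨baa⟩ on P: start {u0}
  [1] b ⇒ {u1, u2}
  [2] a ⇒ {u3, u4, u5}
  [3] a ⇒ {u6}
  ✓ P
Run σ = ⟨baa⟩ on Q: start {v0}
  [1] b ⇒ {v1, v2}
  [2] a ⇒ {v3, v4, v5}
  [3] a ⇒ ∅ (Q stuck)

baa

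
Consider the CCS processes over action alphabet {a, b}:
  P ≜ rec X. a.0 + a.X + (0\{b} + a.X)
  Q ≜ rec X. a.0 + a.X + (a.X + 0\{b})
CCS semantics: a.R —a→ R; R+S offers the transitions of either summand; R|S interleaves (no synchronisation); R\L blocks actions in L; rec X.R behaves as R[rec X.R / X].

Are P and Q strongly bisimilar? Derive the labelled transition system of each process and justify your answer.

LTS(P): 2 reachable states
  p0 = rec X. a.0 + a.X + (0\{b} + a.X) ⊢ ··a··> p0, ··a··> p1
  p1 = 0 ⊢ deadlocked
LTS(Q): 2 reachable states
  q0 = rec X. a.0 + a.X + (a.X + 0\{b}) ⊢ ··a··> q0, ··a··> q1
  q1 = 0 ⊢ deadlocked
Coarsest stable partition (strong bisimilarity classes):
  B0 = {p0, q0}
  B1 = {p1, q1}
p0 ∈ B0, q0 ∈ B0 → same block

YES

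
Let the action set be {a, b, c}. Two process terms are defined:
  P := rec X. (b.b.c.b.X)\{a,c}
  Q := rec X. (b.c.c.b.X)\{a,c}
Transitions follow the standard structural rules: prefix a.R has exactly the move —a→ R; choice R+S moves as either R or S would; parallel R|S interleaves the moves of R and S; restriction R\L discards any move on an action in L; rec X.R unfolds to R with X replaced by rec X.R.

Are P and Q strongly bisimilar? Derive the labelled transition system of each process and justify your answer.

NO

Reachable graph of P (3 states):
  p0 = rec X. (b.b.c.b.X)\{a,c} → =b=> p1
  p1 = (b.c.b.(rec X. (b.b.c.b.X)\{a,c}))\{a,c} → =b=> p2
  p2 = (c.b.(rec X. (b.b.c.b.X)\{a,c}))\{a,c} → (no moves)
Reachable graph of Q (2 states):
  q0 = rec X. (b.c.c.b.X)\{a,c} → =b=> q1
  q1 = (c.c.b.(rec X. (b.c.c.b.X)\{a,c}))\{a,c} → (no moves)
Bisimilarity quotient blocks:
  B0 = {p0}
  B1 = {p1, q0}
  B2 = {p2, q1}
p0 ∈ B0, q0 ∈ B1 → different blocks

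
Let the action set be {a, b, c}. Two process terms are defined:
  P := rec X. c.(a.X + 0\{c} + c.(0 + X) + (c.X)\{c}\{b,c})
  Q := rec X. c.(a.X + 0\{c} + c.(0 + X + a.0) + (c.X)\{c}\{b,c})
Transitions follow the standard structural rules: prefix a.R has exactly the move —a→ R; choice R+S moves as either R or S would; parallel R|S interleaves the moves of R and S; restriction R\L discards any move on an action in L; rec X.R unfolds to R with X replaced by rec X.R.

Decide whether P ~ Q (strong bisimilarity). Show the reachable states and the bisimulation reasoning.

NO

Reachable graph of P (3 states):
  m0 = rec X. c.(a.X + 0\{c} + c.(0 + X) + (c.X)\{c}\{b,c}) | --c--▸ m1
  m1 = a.(rec X. c.(a.X + 0\{c} + c.(0 + X) + (c.X)\{c}\{b,c})) + 0\{c} + c.(0 + (rec X. c.(a.X + 0\{c} + c.(0 + X) + (c.X)\{c}\{b,c}))) + (c.(rec X. c.(a.X + 0\{c} + c.(0 + X) + (c.X)\{c}\{b,c})))\{c}\{b,c} | --a--▸ m0, --c--▸ m2
  m2 = 0 + (rec X. c.(a.X + 0\{c} + c.(0 + X) + (c.X)\{c}\{b,c})) | --c--▸ m1
Reachable graph of Q (4 states):
  n0 = rec X. c.(a.X + 0\{c} + c.(0 + X + a.0) + (c.X)\{c}\{b,c}) | --c--▸ n1
  n1 = a.(rec X. c.(a.X + 0\{c} + c.(0 + X + a.0) + (c.X)\{c}\{b,c})) + 0\{c} + c.(0 + (rec X. c.(a.X + 0\{c} + c.(0 + X + a.0) + (c.X)\{c}\{b,c})) + a.0) + (c.(rec X. c.(a.X + 0\{c} + c.(0 + X + a.0) + (c.X)\{c}\{b,c})))\{c}\{b,c} | --a--▸ n0, --c--▸ n2
  n2 = 0 + (rec X. c.(a.X + 0\{c} + c.(0 + X + a.0) + (c.X)\{c}\{b,c})) + a.0 | --a--▸ n3, --c--▸ n1
  n3 = 0 | ∅
Coarsest stable partition (strong bisimilarity classes):
  B0 = {m0, m2}
  B1 = {m1}
  B2 = {n0}
  B3 = {n1}
  B4 = {n2}
  B5 = {n3}
m0 ∈ B0, n0 ∈ B2 → different blocks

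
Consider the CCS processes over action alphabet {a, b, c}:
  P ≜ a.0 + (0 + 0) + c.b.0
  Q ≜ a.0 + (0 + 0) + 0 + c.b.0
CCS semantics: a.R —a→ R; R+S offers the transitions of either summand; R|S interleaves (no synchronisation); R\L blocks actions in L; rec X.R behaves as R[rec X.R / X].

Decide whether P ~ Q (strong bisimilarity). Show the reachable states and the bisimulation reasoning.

YES

LTS(P): 3 reachable states
  m0 = a.0 + (0 + 0) + c.b.0 ⊢ =a=> m1, =c=> m2
  m1 = 0 ⊢ (no moves)
  m2 = b.0 ⊢ =b=> m1
LTS(Q): 3 reachable states
  n0 = a.0 + (0 + 0) + 0 + c.b.0 ⊢ =a=> n1, =c=> n2
  n1 = 0 ⊢ (no moves)
  n2 = b.0 ⊢ =b=> n1
Partition-refinement fixed point:
  B0 = {m0, n0}
  B1 = {m1, n1}
  B2 = {m2, n2}
m0 ∈ B0, n0 ∈ B0 → same block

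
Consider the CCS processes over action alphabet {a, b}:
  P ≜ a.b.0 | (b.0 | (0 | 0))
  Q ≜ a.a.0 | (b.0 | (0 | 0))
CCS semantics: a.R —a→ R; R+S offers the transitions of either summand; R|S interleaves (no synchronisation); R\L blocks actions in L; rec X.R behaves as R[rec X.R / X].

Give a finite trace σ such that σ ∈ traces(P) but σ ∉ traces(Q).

abb

P's transition system — 6 states:
  p0 = a.b.0 | (b.0 | (0 | 0)) :: —a→ p1, —b→ p2
  p1 = b.0 | (b.0 | (0 | 0)) :: —b→ p3, —b→ p4
  p2 = a.b.0 | (0 | (0 | 0)) :: —a→ p4
  p3 = 0 | (b.0 | (0 | 0)) :: —b→ p5
  p4 = b.0 | (0 | (0 | 0)) :: —b→ p5
  p5 = 0 | (0 | (0 | 0)) :: (no moves)
Q's transition system — 6 states:
  q0 = a.a.0 | (b.0 | (0 | 0)) :: —a→ q1, —b→ q2
  q1 = a.0 | (b.0 | (0 | 0)) :: —a→ q3, —b→ q4
  q2 = a.a.0 | (0 | (0 | 0)) :: —a→ q4
  q3 = 0 | (b.0 | (0 | 0)) :: —b→ q5
  q4 = a.0 | (0 | (0 | 0)) :: —a→ q5
  q5 = 0 | (0 | (0 | 0)) :: (no moves)
Run σ = ⟨abb⟩ on P: start {p0}
  step 1 (a): {p1}
  step 2 (b): {p3, p4}
  step 3 (b): {p5}
  P completes σ.
Run σ = ⟨abb⟩ on Q: start {q0}
  step 1 (a): {q1}
  step 2 (b): {q4}
  step 3 (b): no successor for Q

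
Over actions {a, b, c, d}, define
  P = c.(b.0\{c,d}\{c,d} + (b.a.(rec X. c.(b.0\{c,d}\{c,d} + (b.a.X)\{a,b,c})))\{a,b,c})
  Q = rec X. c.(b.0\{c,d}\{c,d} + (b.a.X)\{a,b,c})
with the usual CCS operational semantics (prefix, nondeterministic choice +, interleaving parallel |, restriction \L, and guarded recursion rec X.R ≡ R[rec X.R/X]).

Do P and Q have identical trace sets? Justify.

P's transition system — 3 states:
  m0 = c.(b.0\{c,d}\{c,d} + (b.a.(rec X. c.(b.0\{c,d}\{c,d} + (b.a.X)\{a,b,c})))\{a,b,c}) | -c-> m1
  m1 = b.0\{c,d}\{c,d} + (b.a.(rec X. c.(b.0\{c,d}\{c,d} + (b.a.X)\{a,b,c})))\{a,b,c} | -b-> m2
  m2 = 0\{c,d}\{c,d} | stopped
Q's transition system — 3 states:
  n0 = rec X. c.(b.0\{c,d}\{c,d} + (b.a.X)\{a,b,c}) | -c-> n1
  n1 = b.0\{c,d}\{c,d} + (b.a.(rec X. c.(b.0\{c,d}\{c,d} + (b.a.X)\{a,b,c})))\{a,b,c} | -b-> n2
  n2 = 0\{c,d}\{c,d} | stopped
Coarsest stable partition (strong bisimilarity classes):
  B0 = {m0, n0}
  B1 = {m1, n1}
  B2 = {m2, n2}
m0 ∈ B0, n0 ∈ B0 → same block
Bisimilar ⇒ trace-equivalent.

trace-equivalent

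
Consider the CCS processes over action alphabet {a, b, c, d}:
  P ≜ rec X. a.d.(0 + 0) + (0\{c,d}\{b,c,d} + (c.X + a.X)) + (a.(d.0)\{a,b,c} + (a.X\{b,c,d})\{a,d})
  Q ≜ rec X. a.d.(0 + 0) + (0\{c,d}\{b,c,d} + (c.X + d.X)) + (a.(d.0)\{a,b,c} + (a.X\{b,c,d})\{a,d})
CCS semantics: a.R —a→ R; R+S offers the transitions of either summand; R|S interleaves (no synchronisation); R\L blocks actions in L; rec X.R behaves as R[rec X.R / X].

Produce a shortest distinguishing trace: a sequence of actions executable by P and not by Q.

aa

LTS(P): 5 reachable states
  u0 = rec X. a.d.(0 + 0) + (0\{c,d}\{b,c,d} + (c.X + a.X)) + (a.(d.0)\{a,b,c} + (a.X\{b,c,d})\{a,d}) :: -a-> u0, -a-> u1, -a-> u2, -c-> u0
  u1 = (d.0)\{a,b,c} :: -d-> u3
  u2 = d.(0 + 0) :: -d-> u4
  u3 = 0\{a,b,c} :: deadlocked
  u4 = 0 + 0 :: deadlocked
LTS(Q): 5 reachable states
  v0 = rec X. a.d.(0 + 0) + (0\{c,d}\{b,c,d} + (c.X + d.X)) + (a.(d.0)\{a,b,c} + (a.X\{b,c,d})\{a,d}) :: -a-> v1, -a-> v2, -c-> v0, -d-> v0
  v1 = (d.0)\{a,b,c} :: -d-> v3
  v2 = d.(0 + 0) :: -d-> v4
  v3 = 0\{a,b,c} :: deadlocked
  v4 = 0 + 0 :: deadlocked
Run σ = ⟨aa⟩ on P: start {u0}
  after a @ step 1: {u0, u1, u2}
  after a @ step 2: {u0, u1, u2}
  P completes σ.
Run σ = ⟨aa⟩ on Q: start {v0}
  after a @ step 1: {v1, v2}
  after a @ step 2: no successor for Q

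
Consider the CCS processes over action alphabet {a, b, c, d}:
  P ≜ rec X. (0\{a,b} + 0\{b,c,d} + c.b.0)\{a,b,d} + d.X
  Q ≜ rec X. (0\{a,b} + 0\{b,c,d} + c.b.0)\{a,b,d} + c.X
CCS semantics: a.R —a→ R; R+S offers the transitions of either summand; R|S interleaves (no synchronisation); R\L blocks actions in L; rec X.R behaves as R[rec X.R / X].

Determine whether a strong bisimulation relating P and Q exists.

P's transition system — 2 states:
  m0 = rec X. (0\{a,b} + 0\{b,c,d} + c.b.0)\{a,b,d} + d.X has moves =c=> m1, =d=> m0
  m1 = (b.0)\{a,b,d} has moves (no moves)
Q's transition system — 2 states:
  n0 = rec X. (0\{a,b} + 0\{b,c,d} + c.b.0)\{a,b,d} + c.X has moves =c=> n0, =c=> n1
  n1 = (b.0)\{a,b,d} has moves (no moves)
Bisimilarity quotient blocks:
  B0 = {m0}
  B1 = {m1, n1}
  B2 = {n0}
m0 ∈ B0, n0 ∈ B2 → different blocks

NO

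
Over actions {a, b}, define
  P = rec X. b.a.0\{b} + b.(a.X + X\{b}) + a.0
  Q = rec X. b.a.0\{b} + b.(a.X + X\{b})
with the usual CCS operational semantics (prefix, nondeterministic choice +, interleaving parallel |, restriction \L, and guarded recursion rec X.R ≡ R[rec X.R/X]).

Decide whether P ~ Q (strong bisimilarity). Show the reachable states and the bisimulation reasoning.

P ≁ Q

LTS(P): 5 reachable states
  s0 = rec X. b.a.0\{b} + b.(a.X + X\{b}) + a.0 | ··a··> s1, ··b··> s2, ··b··> s3
  s1 = 0 | (no moves)
  s2 = a.(rec X. b.a.0\{b} + b.(a.X + X\{b}) + a.0) + (rec X. b.a.0\{b} + b.(a.X + X\{b}) + a.0)\{b} | ··a··> s0, ··a··> s4
  s3 = a.0\{b} | ··a··> s4
  s4 = 0\{b} | (no moves)
LTS(Q): 4 reachable states
  t0 = rec X. b.a.0\{b} + b.(a.X + X\{b}) | ··b··> t1, ··b··> t2
  t1 = a.(rec X. b.a.0\{b} + b.(a.X + X\{b})) + (rec X. b.a.0\{b} + b.(a.X + X\{b}))\{b} | ··a··> t0
  t2 = a.0\{b} | ··a··> t3
  t3 = 0\{b} | (no moves)
Bisimilarity quotient blocks:
  B0 = {s0}
  B1 = {s2}
  B2 = {s1, s4, t3}
  B3 = {s3, t2}
  B4 = {t0}
  B5 = {t1}
s0 ∈ B0, t0 ∈ B4 → different blocks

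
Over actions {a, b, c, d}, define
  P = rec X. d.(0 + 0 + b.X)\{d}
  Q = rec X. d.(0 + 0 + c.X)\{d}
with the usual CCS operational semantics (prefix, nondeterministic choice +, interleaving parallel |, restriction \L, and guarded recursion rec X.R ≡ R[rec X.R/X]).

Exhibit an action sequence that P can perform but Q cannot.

db

P's transition system — 3 states:
  s0 = rec X. d.(0 + 0 + b.X)\{d} → =d=> s1
  s1 = (0 + 0 + b.(rec X. d.(0 + 0 + b.X)\{d}))\{d} → =b=> s2
  s2 = (rec X. d.(0 + 0 + b.X)\{d})\{d} → (no moves)
Q's transition system — 3 states:
  t0 = rec X. d.(0 + 0 + c.X)\{d} → =d=> t1
  t1 = (0 + 0 + c.(rec X. d.(0 + 0 + c.X)\{d}))\{d} → =c=> t2
  t2 = (rec X. d.(0 + 0 + c.X)\{d})\{d} → (no moves)
Run σ = ⟨db⟩ on P: start {s0}
  [1] d ⇒ {s1}
  [2] b ⇒ {s2}
  — P admits the full trace.
Run σ = ⟨db⟩ on Q: start {t0}
  [1] d ⇒ {t1}
  [2] b ⇒ ∅ (Q stuck)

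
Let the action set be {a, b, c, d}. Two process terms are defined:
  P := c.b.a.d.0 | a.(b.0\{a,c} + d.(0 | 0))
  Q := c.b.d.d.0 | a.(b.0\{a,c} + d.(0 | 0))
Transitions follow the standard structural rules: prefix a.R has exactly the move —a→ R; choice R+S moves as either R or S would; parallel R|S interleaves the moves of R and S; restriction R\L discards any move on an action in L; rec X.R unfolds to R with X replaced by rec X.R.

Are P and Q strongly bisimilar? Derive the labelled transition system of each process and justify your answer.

LTS(P): 20 reachable states
  m0 = c.b.a.d.0 | a.(b.0\{a,c} + d.(0 | 0)) has moves =a=> m1, =c=> m2
  m1 = c.b.a.d.0 | (b.0\{a,c} + d.(0 | 0)) has moves =b=> m3, =c=> m4, =d=> m5
  m2 = b.a.d.0 | a.(b.0\{a,c} + d.(0 | 0)) has moves =a=> m4, =b=> m6
  m3 = c.b.a.d.0 | 0\{a,c} has moves =c=> m7
  m4 = b.a.d.0 | (b.0\{a,c} + d.(0 | 0)) has moves =b=> m7, =b=> m8, =d=> m9
  m5 = c.b.a.d.0 | (0 | 0) has moves =c=> m9
  m6 = a.d.0 | a.(b.0\{a,c} + d.(0 | 0)) has moves =a=> m10, =a=> m8
  m7 = b.a.d.0 | 0\{a,c} has moves =b=> m11
  m8 = a.d.0 | (b.0\{a,c} + d.(0 | 0)) has moves =a=> m12, =b=> m11, =d=> m13
  m9 = b.a.d.0 | (0 | 0) has moves =b=> m13
  m10 = d.0 | a.(b.0\{a,c} + d.(0 | 0)) has moves =a=> m12, =d=> m14
  m11 = a.d.0 | 0\{a,c} has moves =a=> m15
  m12 = d.0 | (b.0\{a,c} + d.(0 | 0)) has moves =b=> m15, =d=> m16, =d=> m17
  m13 = a.d.0 | (0 | 0) has moves =a=> m17
  m14 = 0 | a.(b.0\{a,c} + d.(0 | 0)) has moves =a=> m16
  m15 = d.0 | 0\{a,c} has moves =d=> m18
  m16 = 0 | (b.0\{a,c} + d.(0 | 0)) has moves =b=> m18, =d=> m19
  m17 = d.0 | (0 | 0) has moves =d=> m19
  m18 = 0 | 0\{a,c} has moves ·
  m19 = 0 | (0 | 0) has moves ·
LTS(Q): 20 reachable states
  n0 = c.b.d.d.0 | a.(b.0\{a,c} + d.(0 | 0)) has moves =a=> n1, =c=> n2
  n1 = c.b.d.d.0 | (b.0\{a,c} + d.(0 | 0)) has moves =b=> n3, =c=> n4, =d=> n5
  n2 = b.d.d.0 | a.(b.0\{a,c} + d.(0 | 0)) has moves =a=> n4, =b=> n6
  n3 = c.b.d.d.0 | 0\{a,c} has moves =c=> n7
  n4 = b.d.d.0 | (b.0\{a,c} + d.(0 | 0)) has moves =b=> n7, =b=> n8, =d=> n9
  n5 = c.b.d.d.0 | (0 | 0) has moves =c=> n9
  n6 = d.d.0 | a.(b.0\{a,c} + d.(0 | 0)) has moves =a=> n8, =d=> n10
  n7 = b.d.d.0 | 0\{a,c} has moves =b=> n11
  n8 = d.d.0 | (b.0\{a,c} + d.(0 | 0)) has moves =b=> n11, =d=> n12, =d=> n13
  n9 = b.d.d.0 | (0 | 0) has moves =b=> n13
  n10 = d.0 | a.(b.0\{a,c} + d.(0 | 0)) has moves =a=> n12, =d=> n14
  n11 = d.d.0 | 0\{a,c} has moves =d=> n15
  n12 = d.0 | (b.0\{a,c} + d.(0 | 0)) has moves =b=> n15, =d=> n16, =d=> n17
  n13 = d.d.0 | (0 | 0) has moves =d=> n17
  n14 = 0 | a.(b.0\{a,c} + d.(0 | 0)) has moves =a=> n16
  n15 = d.0 | 0\{a,c} has moves =d=> n18
  n16 = 0 | (b.0\{a,c} + d.(0 | 0)) has moves =b=> n18, =d=> n19
  n17 = d.0 | (0 | 0) has moves =d=> n19
  n18 = 0 | 0\{a,c} has moves ·
  n19 = 0 | (0 | 0) has moves ·
Partition-refinement fixed point:
  B0 = {m0}
  B1 = {m2}
  B2 = {m6}
  B3 = {m10, n10}
  B4 = {m14, n14}
  B5 = {m16, n16}
  B6 = {m18, m19, n18, n19}
  B7 = {m12, n12}
  B8 = {m15, m17, n15, n17}
  B9 = {m8}
  B10 = {m11, m13}
  B11 = {m4}
  B12 = {m7, m9}
  B13 = {m1}
  B14 = {m3, m5}
  B15 = {n0}
  B16 = {n2}
  B17 = {n6}
  B18 = {n8}
  B19 = {n11, n13}
  B20 = {n4}
  B21 = {n7, n9}
  B22 = {n1}
  B23 = {n3, n5}
m0 ∈ B0, n0 ∈ B15 → different blocks

NO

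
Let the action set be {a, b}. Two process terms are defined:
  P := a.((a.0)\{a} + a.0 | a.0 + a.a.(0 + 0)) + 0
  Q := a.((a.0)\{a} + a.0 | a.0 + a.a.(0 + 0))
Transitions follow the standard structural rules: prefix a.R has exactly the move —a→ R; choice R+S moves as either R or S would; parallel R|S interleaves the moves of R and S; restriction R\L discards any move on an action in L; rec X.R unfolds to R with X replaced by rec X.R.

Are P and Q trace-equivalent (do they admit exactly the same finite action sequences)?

P's transition system — 7 states:
  p0 = a.((a.0)\{a} + a.0 | a.0 + a.a.(0 + 0)) + 0 → =a=> p1
  p1 = (a.0)\{a} + a.0 | a.0 + a.a.(0 + 0) → =a=> p2, =a=> p3, =a=> p4
  p2 = 0 | a.0 → =a=> p5
  p3 = a.(0 + 0) → =a=> p6
  p4 = a.0 | 0 → =a=> p5
  p5 = 0 | 0 → deadlocked
  p6 = 0 + 0 → deadlocked
Q's transition system — 7 states:
  q0 = a.((a.0)\{a} + a.0 | a.0 + a.a.(0 + 0)) → =a=> q1
  q1 = (a.0)\{a} + a.0 | a.0 + a.a.(0 + 0) → =a=> q2, =a=> q3, =a=> q4
  q2 = 0 | a.0 → =a=> q5
  q3 = a.(0 + 0) → =a=> q6
  q4 = a.0 | 0 → =a=> q5
  q5 = 0 | 0 → deadlocked
  q6 = 0 + 0 → deadlocked
Partition-refinement fixed point:
  B0 = {p0, q0}
  B1 = {p1, q1}
  B2 = {p2, p3, p4, q2, q3, q4}
  B3 = {p5, p6, q5, q6}
p0 ∈ B0, q0 ∈ B0 → same block
Bisimilar ⇒ trace-equivalent.

trace-equivalent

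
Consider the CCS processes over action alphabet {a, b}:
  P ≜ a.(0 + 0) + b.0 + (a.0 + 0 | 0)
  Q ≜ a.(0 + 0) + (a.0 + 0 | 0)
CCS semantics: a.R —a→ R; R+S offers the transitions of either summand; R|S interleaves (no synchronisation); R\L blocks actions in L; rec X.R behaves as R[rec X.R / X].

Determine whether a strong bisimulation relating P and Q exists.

not bisimilar

LTS(P): 3 reachable states
  u0 = a.(0 + 0) + b.0 + (a.0 + 0 | 0) has moves ··a··> u1, ··a··> u2, ··b··> u1
  u1 = 0 has moves ∅
  u2 = 0 + 0 has moves ∅
LTS(Q): 3 reachable states
  v0 = a.(0 + 0) + (a.0 + 0 | 0) has moves ··a··> v1, ··a··> v2
  v1 = 0 has moves ∅
  v2 = 0 + 0 has moves ∅
Partition-refinement fixed point:
  B0 = {u0}
  B1 = {u1, u2, v1, v2}
  B2 = {v0}
u0 ∈ B0, v0 ∈ B2 → different blocks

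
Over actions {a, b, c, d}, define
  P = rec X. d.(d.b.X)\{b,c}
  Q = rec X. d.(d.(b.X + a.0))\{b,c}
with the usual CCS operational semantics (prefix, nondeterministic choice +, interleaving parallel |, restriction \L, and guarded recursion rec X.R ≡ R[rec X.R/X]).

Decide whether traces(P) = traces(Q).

LTS(P): 3 reachable states
  u0 = rec X. d.(d.b.X)\{b,c} | ··d··> u1
  u1 = (d.b.(rec X. d.(d.b.X)\{b,c}))\{b,c} | ··d··> u2
  u2 = (b.(rec X. d.(d.b.X)\{b,c}))\{b,c} | deadlocked
LTS(Q): 4 reachable states
  v0 = rec X. d.(d.(b.X + a.0))\{b,c} | ··d··> v1
  v1 = (d.(b.(rec X. d.(d.(b.X + a.0))\{b,c}) + a.0))\{b,c} | ··d··> v2
  v2 = (b.(rec X. d.(d.(b.X + a.0))\{b,c}) + a.0)\{b,c} | ··a··> v3
  v3 = 0\{b,c} | deadlocked
Executing dda from Q (initial set {v0}):
  step 1 (d): {v1}
  step 2 (d): {v2}
  step 3 (a): {v3}
  Q completes σ.
Executing dda from P (initial set {u0}):
  step 1 (d): {u1}
  step 2 (d): {u2}
  step 3 (a): no successor for P

traces(P) ≠ traces(Q) — witness ⟨dda⟩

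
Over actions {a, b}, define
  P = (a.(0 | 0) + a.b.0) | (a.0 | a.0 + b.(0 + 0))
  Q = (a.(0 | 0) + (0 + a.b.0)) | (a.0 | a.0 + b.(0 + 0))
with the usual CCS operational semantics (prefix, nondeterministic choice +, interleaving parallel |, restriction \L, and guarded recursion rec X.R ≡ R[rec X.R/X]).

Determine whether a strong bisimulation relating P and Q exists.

bisimilar

P's transition system — 20 states:
  m0 = (a.(0 | 0) + a.b.0) | (a.0 | a.0 + b.(0 + 0)) | ··a··> m1, ··a··> m2, ··a··> m3, ··a··> m4, ··b··> m5
  m1 = (a.(0 | 0) + a.b.0) | (0 | a.0) | ··a··> m6, ··a··> m7, ··a··> m8
  m2 = (a.(0 | 0) + a.b.0) | (a.0 | 0) | ··a··> m10, ··a··> m6, ··a··> m9
  m3 = 0 | 0 | (a.0 | a.0 + b.(0 + 0)) | ··a··> m7, ··a··> m9, ··b··> m11
  m4 = b.0 | (a.0 | a.0 + b.(0 + 0)) | ··a··> m10, ··a··> m8, ··b··> m12, ··b··> m13
  m5 = (a.(0 | 0) + a.b.0) | (0 + 0) | ··a··> m11, ··a··> m13
  m6 = (a.(0 | 0) + a.b.0) | (0 | 0) | ··a··> m14, ··a··> m15
  m7 = 0 | 0 | (0 | a.0) | ··a··> m14
  m8 = b.0 | (0 | a.0) | ··a··> m15, ··b··> m16
  m9 = 0 | 0 | (a.0 | 0) | ··a··> m14
  m10 = b.0 | (a.0 | 0) | ··a··> m15, ··b··> m17
  m11 = 0 | 0 | (0 + 0) | stopped
  m12 = 0 | (a.0 | a.0 + b.(0 + 0)) | ··a··> m16, ··a··> m17, ··b··> m18
  m13 = b.0 | (0 + 0) | ··b··> m18
  m14 = 0 | 0 | (0 | 0) | stopped
  m15 = b.0 | (0 | 0) | ··b··> m19
  m16 = 0 | (0 | a.0) | ··a··> m19
  m17 = 0 | (a.0 | 0) | ··a··> m19
  m18 = 0 | (0 + 0) | stopped
  m19 = 0 | (0 | 0) | stopped
Q's transition system — 20 states:
  n0 = (a.(0 | 0) + (0 + a.b.0)) | (a.0 | a.0 + b.(0 + 0)) | ··a··> n1, ··a··> n2, ··a··> n3, ··a··> n4, ··b··> n5
  n1 = (a.(0 | 0) + (0 + a.b.0)) | (0 | a.0) | ··a··> n6, ··a··> n7, ··a··> n8
  n2 = (a.(0 | 0) + (0 + a.b.0)) | (a.0 | 0) | ··a··> n10, ··a··> n6, ··a··> n9
  n3 = 0 | 0 | (a.0 | a.0 + b.(0 + 0)) | ··a··> n7, ··a··> n9, ··b··> n11
  n4 = b.0 | (a.0 | a.0 + b.(0 + 0)) | ··a··> n10, ··a··> n8, ··b··> n12, ··b··> n13
  n5 = (a.(0 | 0) + (0 + a.b.0)) | (0 + 0) | ··a··> n11, ··a··> n13
  n6 = (a.(0 | 0) + (0 + a.b.0)) | (0 | 0) | ··a··> n14, ··a··> n15
  n7 = 0 | 0 | (0 | a.0) | ··a··> n14
  n8 = b.0 | (0 | a.0) | ··a··> n15, ··b··> n16
  n9 = 0 | 0 | (a.0 | 0) | ··a··> n14
  n10 = b.0 | (a.0 | 0) | ··a··> n15, ··b··> n17
  n11 = 0 | 0 | (0 + 0) | stopped
  n12 = 0 | (a.0 | a.0 + b.(0 + 0)) | ··a··> n16, ··a··> n17, ··b··> n18
  n13 = b.0 | (0 + 0) | ··b··> n18
  n14 = 0 | 0 | (0 | 0) | stopped
  n15 = b.0 | (0 | 0) | ··b··> n19
  n16 = 0 | (0 | a.0) | ··a··> n19
  n17 = 0 | (a.0 | 0) | ··a··> n19
  n18 = 0 | (0 + 0) | stopped
  n19 = 0 | (0 | 0) | stopped
Partition-refinement fixed point:
  B0 = {m0, n0}
  B1 = {m4, n4}
  B2 = {m12, m3, n12, n3}
  B3 = {m16, m17, m7, m9, n16, n17, n7, n9}
  B4 = {m11, m14, m18, m19, n11, n14, n18, n19}
  B5 = {m10, m8, n10, n8}
  B6 = {m13, m15, n13, n15}
  B7 = {m1, m2, n1, n2}
  B8 = {m5, m6, n5, n6}
m0 ∈ B0, n0 ∈ B0 → same block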